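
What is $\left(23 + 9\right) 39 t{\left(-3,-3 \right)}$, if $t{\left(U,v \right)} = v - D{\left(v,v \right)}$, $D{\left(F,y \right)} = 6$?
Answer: $-11232$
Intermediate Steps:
$t{\left(U,v \right)} = -6 + v$ ($t{\left(U,v \right)} = v - 6 = -6 + v$)
$\left(23 + 9\right) 39 t{\left(-3,-3 \right)} = \left(23 + 9\right) 39 \left(-6 - 3\right) = 32 \cdot 39 \left(-9\right) = 1248 \left(-9\right) = -11232$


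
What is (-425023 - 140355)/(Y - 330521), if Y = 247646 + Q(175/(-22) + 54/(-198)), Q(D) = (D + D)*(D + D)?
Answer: 34205369/4997557 ≈ 6.8444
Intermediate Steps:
Q(D) = 4*D² (Q(D) = (2*D)*(2*D) = 4*D²)
Y = 29997927/121 (Y = 247646 + 4*(175/(-22) + 54/(-198))² = 247646 + 4*(175*(-1/22) + 54*(-1/198))² = 247646 + 4*(-175/22 - 3/11)² = 247646 + 4*(-181/22)² = 247646 + 4*(32761/484) = 247646 + 32761/121 = 29997927/121 ≈ 2.4792e+5)
(-425023 - 140355)/(Y - 330521) = (-425023 - 140355)/(29997927/121 - 330521) = -565378/(-9995114/121) = -565378*(-121/9995114) = 34205369/4997557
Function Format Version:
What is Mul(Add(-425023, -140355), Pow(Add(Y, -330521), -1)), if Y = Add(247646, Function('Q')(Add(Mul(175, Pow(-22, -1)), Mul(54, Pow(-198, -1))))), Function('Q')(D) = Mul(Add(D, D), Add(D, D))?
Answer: Rational(34205369, 4997557) ≈ 6.8444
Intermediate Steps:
Function('Q')(D) = Mul(4, Pow(D, 2)) (Function('Q')(D) = Mul(Mul(2, D), Mul(2, D)) = Mul(4, Pow(D, 2)))
Y = Rational(29997927, 121) (Y = Add(247646, Mul(4, Pow(Add(Mul(175, Pow(-22, -1)), Mul(54, Pow(-198, -1))), 2))) = Add(247646, Mul(4, Pow(Add(Mul(175, Rational(-1, 22)), Mul(54, Rational(-1, 198))), 2))) = Add(247646, Mul(4, Pow(Add(Rational(-175, 22), Rational(-3, 11)), 2))) = Add(247646, Mul(4, Pow(Rational(-181, 22), 2))) = Add(247646, Mul(4, Rational(32761, 484))) = Add(247646, Rational(32761, 121)) = Rational(29997927, 121) ≈ 2.4792e+5)
Mul(Add(-425023, -140355), Pow(Add(Y, -330521), -1)) = Mul(Add(-425023, -140355), Pow(Add(Rational(29997927, 121), -330521), -1)) = Mul(-565378, Pow(Rational(-9995114, 121), -1)) = Mul(-565378, Rational(-121, 9995114)) = Rational(34205369, 4997557)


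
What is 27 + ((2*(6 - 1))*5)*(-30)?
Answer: -1473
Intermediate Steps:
27 + ((2*(6 - 1))*5)*(-30) = 27 + ((2*5)*5)*(-30) = 27 + (10*5)*(-30) = 27 + 50*(-30) = 27 - 1500 = -1473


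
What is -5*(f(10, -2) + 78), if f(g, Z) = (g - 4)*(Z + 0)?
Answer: -330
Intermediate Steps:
f(g, Z) = Z*(-4 + g) (f(g, Z) = (-4 + g)*Z = Z*(-4 + g))
-5*(f(10, -2) + 78) = -5*(-2*(-4 + 10) + 78) = -5*(-2*6 + 78) = -5*(-12 + 78) = -5*66 = -330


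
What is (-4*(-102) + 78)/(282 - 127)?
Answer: 486/155 ≈ 3.1355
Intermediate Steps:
(-4*(-102) + 78)/(282 - 127) = (408 + 78)/155 = 486*(1/155) = 486/155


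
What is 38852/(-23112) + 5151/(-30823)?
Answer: -329146277/178095294 ≈ -1.8481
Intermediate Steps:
38852/(-23112) + 5151/(-30823) = 38852*(-1/23112) + 5151*(-1/30823) = -9713/5778 - 5151/30823 = -329146277/178095294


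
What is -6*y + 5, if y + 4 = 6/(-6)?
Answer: 35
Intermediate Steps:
y = -5 (y = -4 + 6/(-6) = -4 + 6*(-⅙) = -4 - 1 = -5)
-6*y + 5 = -6*(-5) + 5 = 30 + 5 = 35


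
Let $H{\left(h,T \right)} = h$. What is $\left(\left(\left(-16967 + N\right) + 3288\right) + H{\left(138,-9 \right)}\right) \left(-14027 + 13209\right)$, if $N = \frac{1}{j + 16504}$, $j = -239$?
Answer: $\frac{180159889752}{16265} \approx 1.1077 \cdot 10^{7}$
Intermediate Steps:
$N = \frac{1}{16265}$ ($N = \frac{1}{-239 + 16504} = \frac{1}{16265} \approx 6.1482 \cdot 10^{-5}$)
$\left(\left(\left(-16967 + N\right) + 3288\right) + H{\left(138,-9 \right)}\right) \left(-14027 + 13209\right) = \left(\left(\left(-16967 + \frac{1}{16265}\right) + 3288\right) + 138\right) \left(-14027 + 13209\right) = \left(\left(- \frac{275968254}{16265} + 3288\right) + 138\right) \left(-818\right) = \left(- \frac{222488934}{16265} + 138\right) \left(-818\right) = \left(- \frac{220244364}{16265}\right) \left(-818\right) = \frac{180159889752}{16265}$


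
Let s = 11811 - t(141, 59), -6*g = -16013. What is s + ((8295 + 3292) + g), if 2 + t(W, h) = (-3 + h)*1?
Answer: 156077/6 ≈ 26013.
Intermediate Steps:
t(W, h) = -5 + h (t(W, h) = -2 + (-3 + h)*1 = -2 + (-3 + h) = -5 + h)
g = 16013/6 (g = -1/6*(-16013) = 16013/6 ≈ 2668.8)
s = 11757 (s = 11811 - (-5 + 59) = 11811 - 1*54 = 11811 - 54 = 11757)
s + ((8295 + 3292) + g) = 11757 + ((8295 + 3292) + 16013/6) = 11757 + (11587 + 16013/6) = 11757 + 85535/6 = 156077/6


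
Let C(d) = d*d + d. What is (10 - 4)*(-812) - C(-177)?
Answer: -36024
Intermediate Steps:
C(d) = d + d² (C(d) = d² + d = d + d²)
(10 - 4)*(-812) - C(-177) = (10 - 4)*(-812) - (-177)*(1 - 177) = 6*(-812) - (-177)*(-176) = -4872 - 1*31152 = -4872 - 31152 = -36024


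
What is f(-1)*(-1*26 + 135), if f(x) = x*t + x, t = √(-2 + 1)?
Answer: -109 - 109*I ≈ -109.0 - 109.0*I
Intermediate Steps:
t = I (t = √(-1) = I ≈ 1.0*I)
f(x) = x + I*x (f(x) = x*I + x = I*x + x = x + I*x)
f(-1)*(-1*26 + 135) = (-(1 + I))*(-1*26 + 135) = (-1 - I)*(-26 + 135) = (-1 - I)*109 = -109 - 109*I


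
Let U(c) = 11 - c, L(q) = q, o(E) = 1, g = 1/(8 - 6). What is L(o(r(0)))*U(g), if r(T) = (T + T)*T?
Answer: 21/2 ≈ 10.500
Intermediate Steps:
r(T) = 2*T**2 (r(T) = (2*T)*T = 2*T**2)
g = 1/2 ≈ 0.50000
L(o(r(0)))*U(g) = 1*(11 - 1*1/2) = 1*(11 - 1/2) = 1*(21/2) = 21/2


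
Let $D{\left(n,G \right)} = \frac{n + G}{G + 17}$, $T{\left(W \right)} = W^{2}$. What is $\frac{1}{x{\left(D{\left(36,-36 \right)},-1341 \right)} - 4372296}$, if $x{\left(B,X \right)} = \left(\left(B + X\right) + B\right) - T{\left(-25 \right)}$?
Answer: $- \frac{1}{4374262} \approx -2.2861 \cdot 10^{-7}$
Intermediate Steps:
$D{\left(n,G \right)} = \frac{G + n}{17 + G}$
$x{\left(B,X \right)} = -625 + X + 2 B$ ($x{\left(B,X \right)} = \left(\left(B + X\right) + B\right) - \left(-25\right)^{2} = \left(X + 2 B\right) - 625 = -625 + X + 2 B$)
$\frac{1}{x{\left(D{\left(36,-36 \right)},-1341 \right)} - 4372296} = \frac{1}{\left(-625 - 1341 + 2 \frac{-36 + 36}{17 - 36}\right) - 4372296} = \frac{1}{\left(-625 - 1341 + 2 \frac{1}{-19} \cdot 0\right) - 4372296} = \frac{1}{\left(-625 - 1341 + 2 \left(\left(- \frac{1}{19}\right) 0\right)\right) - 4372296} = \frac{1}{\left(-625 - 1341 + 2 \cdot 0\right) - 4372296} = \frac{1}{\left(-625 - 1341 + 0\right) - 4372296} = \frac{1}{-1966 - 4372296} = \frac{1}{-4374262} = - \frac{1}{4374262}$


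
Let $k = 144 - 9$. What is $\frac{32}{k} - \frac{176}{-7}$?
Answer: $\frac{23984}{945} \approx 25.38$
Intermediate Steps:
$k = 135$
$\frac{32}{k} - \frac{176}{-7} = \frac{32}{135} - \frac{176}{-7} = 32 \cdot \frac{1}{135} - - \frac{176}{7} = \frac{32}{135} + \frac{176}{7} = \frac{23984}{945}$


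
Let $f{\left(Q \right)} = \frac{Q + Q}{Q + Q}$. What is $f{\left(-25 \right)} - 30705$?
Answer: $-30704$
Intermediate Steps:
$f{\left(Q \right)} = 1$ ($f{\left(Q \right)} = \frac{2 Q}{2 Q} = 2 Q \frac{1}{2 Q} = 1$)
$f{\left(-25 \right)} - 30705 = 1 - 30705 = -30704$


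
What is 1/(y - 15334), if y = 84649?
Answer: 1/69315 ≈ 1.4427e-5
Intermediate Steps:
1/(y - 15334) = 1/(84649 - 15334) = 1/69315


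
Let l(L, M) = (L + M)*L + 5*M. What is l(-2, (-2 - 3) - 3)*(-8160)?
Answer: 163200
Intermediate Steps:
l(L, M) = 5*M + L*(L + M) (l(L, M) = L*(L + M) + 5*M = 5*M + L*(L + M))
l(-2, (-2 - 3) - 3)*(-8160) = ((-2)² + 5*((-2 - 3) - 3) - 2*((-2 - 3) - 3))*(-8160) = (4 + 5*(-5 - 3) - 2*(-5 - 3))*(-8160) = (4 + 5*(-8) - 2*(-8))*(-8160) = (4 - 40 + 16)*(-8160) = -20*(-8160) = 163200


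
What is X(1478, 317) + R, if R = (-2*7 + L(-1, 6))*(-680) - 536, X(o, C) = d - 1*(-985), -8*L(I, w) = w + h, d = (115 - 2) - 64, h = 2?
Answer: 10698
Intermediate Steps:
d = 49 (d = 113 - 64 = 49)
L(I, w) = -1/4 - w/8 (L(I, w) = -(w + 2)/8 = -(2 + w)/8 = -1/4 - w/8)
X(o, C) = 1034 (X(o, C) = 49 - 1*(-985) = 49 + 985 = 1034)
R = 9664 (R = (-2*7 + (-1/4 - 1/8*6))*(-680) - 536 = (-14 + (-1/4 - 3/4))*(-680) - 536 = (-14 - 1)*(-680) - 536 = -15*(-680) - 536 = 10200 - 536 = 9664)
X(1478, 317) + R = 1034 + 9664 = 10698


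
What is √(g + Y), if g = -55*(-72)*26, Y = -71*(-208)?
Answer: 4*√7358 ≈ 343.12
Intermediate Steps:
Y = 14768
g = 102960 (g = 3960*26 = 102960)
√(g + Y) = √(102960 + 14768) = √117728 = 4*√7358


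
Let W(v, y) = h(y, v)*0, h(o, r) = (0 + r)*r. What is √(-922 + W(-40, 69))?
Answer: I*√922 ≈ 30.364*I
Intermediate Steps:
h(o, r) = r² (h(o, r) = r*r = r²)
W(v, y) = 0 (W(v, y) = v²*0 = 0)
√(-922 + W(-40, 69)) = √(-922 + 0) = √(-922) = I*√922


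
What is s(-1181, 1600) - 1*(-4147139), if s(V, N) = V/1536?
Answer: 6370004323/1536 ≈ 4.1471e+6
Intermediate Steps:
s(V, N) = V/1536 (s(V, N) = V*(1/1536) = V/1536)
s(-1181, 1600) - 1*(-4147139) = (1/1536)*(-1181) - 1*(-4147139) = -1181/1536 + 4147139 = 6370004323/1536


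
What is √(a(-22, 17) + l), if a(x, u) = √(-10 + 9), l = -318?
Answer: √(-318 + I) ≈ 0.028 + 17.833*I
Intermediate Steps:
a(x, u) = I (a(x, u) = √(-1) = I)
√(a(-22, 17) + l) = √(I - 318) = √(-318 + I)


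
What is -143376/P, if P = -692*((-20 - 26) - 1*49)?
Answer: -35844/16435 ≈ -2.1810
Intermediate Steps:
P = 65740 (P = -692*(-46 - 49) = -692*(-95) = 65740)
-143376/P = -143376/65740 = -143376*1/65740 = -35844/16435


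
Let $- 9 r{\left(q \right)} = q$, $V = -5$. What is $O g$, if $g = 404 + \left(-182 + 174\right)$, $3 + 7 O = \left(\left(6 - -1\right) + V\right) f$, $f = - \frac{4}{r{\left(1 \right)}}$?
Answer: $\frac{27324}{7} \approx 3903.4$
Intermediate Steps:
$r{\left(q \right)} = - \frac{q}{9}$
$f = 36$ ($f = - \frac{4}{\left(- \frac{1}{9}\right) 1} = - \frac{4}{- \frac{1}{9}} = \left(-4\right) \left(-9\right) = 36$)
$O = \frac{69}{7}$ ($O = - \frac{3}{7} + \frac{\left(\left(6 - -1\right) - 5\right) 36}{7} = - \frac{3}{7} + \frac{\left(\left(6 + 1\right) - 5\right) 36}{7} = - \frac{3}{7} + \frac{\left(7 - 5\right) 36}{7} = - \frac{3}{7} + \frac{2 \cdot 36}{7} = - \frac{3}{7} + \frac{1}{7} \cdot 72 = - \frac{3}{7} + \frac{72}{7} = \frac{69}{7} \approx 9.8571$)
$g = 396$ ($g = 404 - 8 = 396$)
$O g = \frac{69}{7} \cdot 396 = \frac{27324}{7}$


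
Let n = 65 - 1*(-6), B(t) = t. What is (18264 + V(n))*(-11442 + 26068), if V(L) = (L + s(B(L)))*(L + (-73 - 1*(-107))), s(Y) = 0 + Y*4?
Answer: 812313414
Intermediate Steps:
s(Y) = 4*Y (s(Y) = 0 + 4*Y = 4*Y)
n = 71 (n = 65 + 6 = 71)
V(L) = 5*L*(34 + L) (V(L) = (L + 4*L)*(L + (-73 - 1*(-107))) = (5*L)*(L + (-73 + 107)) = (5*L)*(L + 34) = (5*L)*(34 + L) = 5*L*(34 + L))
(18264 + V(n))*(-11442 + 26068) = (18264 + 5*71*(34 + 71))*(-11442 + 26068) = (18264 + 5*71*105)*14626 = (18264 + 37275)*14626 = 55539*14626 = 812313414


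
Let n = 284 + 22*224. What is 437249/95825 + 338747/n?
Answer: 34739373063/499439900 ≈ 69.557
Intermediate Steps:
n = 5212 (n = 284 + 4928 = 5212)
437249/95825 + 338747/n = 437249/95825 + 338747/5212 = 34739373063/499439900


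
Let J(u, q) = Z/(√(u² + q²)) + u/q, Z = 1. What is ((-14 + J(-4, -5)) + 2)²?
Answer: 128601/1025 - 112*√41/205 ≈ 121.97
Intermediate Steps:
J(u, q) = (q² + u²)^(-½) + u/q (J(u, q) = 1/√(u² + q²) + u/q = 1/√(q² + u²) + u/q = (q² + u²)^(-½) + u/q)
((-14 + J(-4, -5)) + 2)² = ((-14 + (((-5)² + (-4)²)^(-½) - 4/(-5))) + 2)² = ((-14 + ((25 + 16)^(-½) - 4*(-⅕))) + 2)² = ((-14 + (41^(-½) + ⅘)) + 2)² = ((-14 + (√41/41 + ⅘)) + 2)² = ((-14 + (⅘ + √41/41)) + 2)² = ((-66/5 + √41/41) + 2)² = (-56/5 + √41/41)²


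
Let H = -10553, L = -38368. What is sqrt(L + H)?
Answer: I*sqrt(48921) ≈ 221.18*I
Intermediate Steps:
sqrt(L + H) = sqrt(-38368 - 10553) = sqrt(-48921) = I*sqrt(48921)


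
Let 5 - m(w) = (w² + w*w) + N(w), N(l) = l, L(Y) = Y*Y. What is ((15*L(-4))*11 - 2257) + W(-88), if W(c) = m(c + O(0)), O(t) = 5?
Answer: -13307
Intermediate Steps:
L(Y) = Y²
m(w) = 5 - w - 2*w² (m(w) = 5 - ((w² + w*w) + w) = 5 - ((w² + w²) + w) = 5 - (2*w² + w) = 5 - (w + 2*w²) = 5 + (-w - 2*w²) = 5 - w - 2*w²)
W(c) = -c - 2*(5 + c)² (W(c) = 5 - (c + 5) - 2*(c + 5)² = 5 - (5 + c) - 2*(5 + c)² = 5 + (-5 - c) - 2*(5 + c)² = -c - 2*(5 + c)²)
((15*L(-4))*11 - 2257) + W(-88) = ((15*(-4)²)*11 - 2257) + (-1*(-88) - 2*(5 - 88)²) = ((15*16)*11 - 2257) + (88 - 2*(-83)²) = (240*11 - 2257) + (88 - 2*6889) = (2640 - 2257) + (88 - 13778) = 383 - 13690 = -13307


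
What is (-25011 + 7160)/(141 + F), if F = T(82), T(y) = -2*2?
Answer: -17851/137 ≈ -130.30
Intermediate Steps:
T(y) = -4
F = -4
(-25011 + 7160)/(141 + F) = (-25011 + 7160)/(141 - 4) = -17851/137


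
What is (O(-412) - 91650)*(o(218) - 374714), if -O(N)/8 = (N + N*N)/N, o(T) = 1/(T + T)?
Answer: 7218084261843/218 ≈ 3.3110e+10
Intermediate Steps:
o(T) = 1/(2*T)
O(N) = -8*(N + N²)/N (O(N) = -8*(N + N*N)/N = -8*(N + N²)/N)
(O(-412) - 91650)*(o(218) - 374714) = ((-8 - 8*(-412)) - 91650)*((½)/218 - 374714) = ((-8 + 3296) - 91650)*((½)*(1/218) - 374714) = (3288 - 91650)*(1/436 - 374714) = -88362*(-163375303/436) = 7218084261843/218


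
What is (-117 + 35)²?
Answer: 6724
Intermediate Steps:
(-117 + 35)² = (-82)² = 6724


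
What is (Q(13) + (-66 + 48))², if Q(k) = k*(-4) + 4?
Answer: 4356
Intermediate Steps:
Q(k) = 4 - 4*k (Q(k) = -4*k + 4 = 4 - 4*k)
(Q(13) + (-66 + 48))² = ((4 - 4*13) + (-66 + 48))² = ((4 - 52) - 18)² = (-48 - 18)² = (-66)² = 4356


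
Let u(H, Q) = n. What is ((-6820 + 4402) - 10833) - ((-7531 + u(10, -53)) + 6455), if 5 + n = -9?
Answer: -12161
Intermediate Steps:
n = -14 (n = -5 - 9 = -14)
u(H, Q) = -14
((-6820 + 4402) - 10833) - ((-7531 + u(10, -53)) + 6455) = ((-6820 + 4402) - 10833) - ((-7531 - 14) + 6455) = (-2418 - 10833) - (-7545 + 6455) = -13251 - 1*(-1090) = -13251 + 1090 = -12161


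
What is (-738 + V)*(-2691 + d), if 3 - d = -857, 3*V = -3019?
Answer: 9581623/3 ≈ 3.1939e+6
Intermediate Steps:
V = -3019/3 (V = (1/3)*(-3019) = -3019/3 ≈ -1006.3)
d = 860 (d = 3 - 1*(-857) = 3 + 857 = 860)
(-738 + V)*(-2691 + d) = (-738 - 3019/3)*(-2691 + 860) = -5233/3*(-1831) = 9581623/3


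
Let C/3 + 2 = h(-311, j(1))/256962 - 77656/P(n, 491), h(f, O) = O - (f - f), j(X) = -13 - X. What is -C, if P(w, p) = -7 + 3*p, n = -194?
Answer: 5177018545/31392191 ≈ 164.91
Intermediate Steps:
h(f, O) = O (h(f, O) = O - 1*0 = O + 0 = O)
C = -5177018545/31392191 (C = -6 + 3*((-13 - 1*1)/256962 - 77656/(-7 + 3*491)) = -6 + 3*((-13 - 1)*(1/256962) - 77656/(-7 + 1473)) = -6 + 3*(-14*1/256962 - 77656/1466) = -6 + 3*(-7/128481 - 77656*1/1466) = -6 + 3*(-7/128481 - 38828/733) = -6 + 3*(-4988665399/94176573) = -6 - 4988665399/31392191 = -5177018545/31392191 ≈ -164.91)
-C = -1*(-5177018545/31392191) = 5177018545/31392191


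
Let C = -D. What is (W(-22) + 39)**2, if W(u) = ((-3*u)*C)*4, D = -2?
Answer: 321489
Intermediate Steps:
C = 2 (C = -1*(-2) = 2)
W(u) = -24*u (W(u) = (-3*u*2)*4 = -6*u*4 = -24*u)
(W(-22) + 39)**2 = (-24*(-22) + 39)**2 = (528 + 39)**2 = 567**2 = 321489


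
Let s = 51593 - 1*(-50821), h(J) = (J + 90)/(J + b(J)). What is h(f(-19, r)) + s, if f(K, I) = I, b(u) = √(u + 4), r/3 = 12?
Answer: 16079565/157 - 63*√10/314 ≈ 1.0242e+5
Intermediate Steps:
r = 36 (r = 3*12 = 36)
b(u) = √(4 + u)
h(J) = (90 + J)/(J + √(4 + J)) (h(J) = (J + 90)/(J + √(4 + J)) = (90 + J)/(J + √(4 + J)))
s = 102414 (s = 51593 + 50821 = 102414)
h(f(-19, r)) + s = (90 + 36)/(36 + √(4 + 36)) + 102414 = 126/(36 + √40) + 102414 = 126/(36 + 2*√10) + 102414 = 102414 + 126/(36 + 2*√10)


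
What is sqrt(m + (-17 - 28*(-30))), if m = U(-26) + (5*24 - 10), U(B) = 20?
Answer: sqrt(953) ≈ 30.871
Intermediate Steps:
m = 130 (m = 20 + (5*24 - 10) = 20 + (120 - 10) = 20 + 110 = 130)
sqrt(m + (-17 - 28*(-30))) = sqrt(130 + (-17 - 28*(-30))) = sqrt(130 + (-17 + 840)) = sqrt(130 + 823) = sqrt(953)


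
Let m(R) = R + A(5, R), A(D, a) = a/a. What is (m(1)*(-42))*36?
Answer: -3024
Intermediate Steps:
A(D, a) = 1
m(R) = 1 + R (m(R) = R + 1 = 1 + R)
(m(1)*(-42))*36 = ((1 + 1)*(-42))*36 = (2*(-42))*36 = -84*36 = -3024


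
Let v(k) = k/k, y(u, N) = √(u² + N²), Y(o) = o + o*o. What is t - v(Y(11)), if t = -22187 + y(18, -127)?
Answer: -22188 + √16453 ≈ -22060.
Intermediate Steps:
Y(o) = o + o²
y(u, N) = √(N² + u²)
t = -22187 + √16453 (t = -22187 + √((-127)² + 18²) = -22187 + √(16129 + 324) = -22187 + √16453 ≈ -22059.)
v(k) = 1
t - v(Y(11)) = (-22187 + √16453) - 1*1 = (-22187 + √16453) - 1 = -22188 + √16453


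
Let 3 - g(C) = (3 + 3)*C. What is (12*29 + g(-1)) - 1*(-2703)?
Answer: 3060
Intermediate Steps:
g(C) = 3 - 6*C (g(C) = 3 - (3 + 3)*C = 3 - 6*C)
(12*29 + g(-1)) - 1*(-2703) = (12*29 + (3 - 6*(-1))) - 1*(-2703) = (348 + (3 + 6)) + 2703 = (348 + 9) + 2703 = 357 + 2703 = 3060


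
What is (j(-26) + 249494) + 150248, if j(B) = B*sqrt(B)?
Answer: 399742 - 26*I*sqrt(26) ≈ 3.9974e+5 - 132.57*I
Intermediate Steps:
j(B) = B**(3/2)
(j(-26) + 249494) + 150248 = ((-26)**(3/2) + 249494) + 150248 = (-26*I*sqrt(26) + 249494) + 150248 = (249494 - 26*I*sqrt(26)) + 150248 = 399742 - 26*I*sqrt(26)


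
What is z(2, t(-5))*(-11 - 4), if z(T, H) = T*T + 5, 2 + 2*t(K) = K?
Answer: -135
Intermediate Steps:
t(K) = -1 + K/2
z(T, H) = 5 + T² (z(T, H) = T² + 5 = 5 + T²)
z(2, t(-5))*(-11 - 4) = (5 + 2²)*(-11 - 4) = (5 + 4)*(-15) = 9*(-15) = -135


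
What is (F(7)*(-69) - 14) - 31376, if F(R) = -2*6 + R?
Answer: -31045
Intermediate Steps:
F(R) = -12 + R
(F(7)*(-69) - 14) - 31376 = ((-12 + 7)*(-69) - 14) - 31376 = (-5*(-69) - 14) - 31376 = (345 - 14) - 31376 = 331 - 31376 = -31045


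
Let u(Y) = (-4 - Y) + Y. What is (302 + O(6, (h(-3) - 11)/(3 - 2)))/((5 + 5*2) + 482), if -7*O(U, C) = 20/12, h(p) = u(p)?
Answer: 6337/10437 ≈ 0.60717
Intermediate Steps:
u(Y) = -4
h(p) = -4
O(U, C) = -5/21 (O(U, C) = -20/(7*12) = -1/7*5/3 = -5/21)
(302 + O(6, (h(-3) - 11)/(3 - 2)))/((5 + 5*2) + 482) = (302 - 5/21)/((5 + 5*2) + 482) = 6337/(21*((5 + 10) + 482)) = 6337/(21*(15 + 482)) = (6337/21)/497 = (6337/21)*(1/497) = 6337/10437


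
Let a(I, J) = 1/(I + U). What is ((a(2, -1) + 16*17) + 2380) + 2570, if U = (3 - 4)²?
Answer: 15667/3 ≈ 5222.3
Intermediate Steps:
U = 1 (U = (-1)² = 1)
a(I, J) = 1/(1 + I) (a(I, J) = 1/(I + 1) = 1/(1 + I))
((a(2, -1) + 16*17) + 2380) + 2570 = ((1/(1 + 2) + 16*17) + 2380) + 2570 = ((1/3 + 272) + 2380) + 2570 = ((⅓ + 272) + 2380) + 2570 = (817/3 + 2380) + 2570 = 7957/3 + 2570 = 15667/3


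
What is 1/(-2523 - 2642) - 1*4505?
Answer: -23268326/5165 ≈ -4505.0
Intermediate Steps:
1/(-2523 - 2642) - 1*4505 = 1/(-5165) - 4505 = -1/5165 - 4505 = -23268326/5165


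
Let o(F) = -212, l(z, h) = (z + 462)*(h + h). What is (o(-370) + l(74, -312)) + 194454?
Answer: -140222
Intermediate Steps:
l(z, h) = 2*h*(462 + z) (l(z, h) = (462 + z)*(2*h) = 2*h*(462 + z))
(o(-370) + l(74, -312)) + 194454 = (-212 + 2*(-312)*(462 + 74)) + 194454 = (-212 + 2*(-312)*536) + 194454 = (-212 - 334464) + 194454 = -334676 + 194454 = -140222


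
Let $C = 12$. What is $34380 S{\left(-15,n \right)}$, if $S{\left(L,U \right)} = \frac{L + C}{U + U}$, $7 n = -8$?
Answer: $\frac{180495}{4} \approx 45124.0$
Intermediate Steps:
$n = - \frac{8}{7}$ ($n = \frac{1}{7} \left(-8\right) = - \frac{8}{7} \approx -1.1429$)
$S{\left(L,U \right)} = \frac{12 + L}{2 U}$ ($S{\left(L,U \right)} = \frac{L + 12}{U + U} = \frac{12 + L}{2 U}$)
$34380 S{\left(-15,n \right)} = 34380 \frac{12 - 15}{2 \left(- \frac{8}{7}\right)} = 34380 \cdot \frac{1}{2} \left(- \frac{7}{8}\right) \left(-3\right) = 34380 \cdot \frac{21}{16} = \frac{180495}{4}$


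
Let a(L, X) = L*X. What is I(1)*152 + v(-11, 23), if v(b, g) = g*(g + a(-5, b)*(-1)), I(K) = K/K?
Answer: -584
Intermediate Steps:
I(K) = 1
v(b, g) = g*(g + 5*b) (v(b, g) = g*(g - 5*b*(-1)) = g*(g + 5*b))
I(1)*152 + v(-11, 23) = 1*152 + 23*(23 + 5*(-11)) = 152 + 23*(23 - 55) = 152 + 23*(-32) = 152 - 736 = -584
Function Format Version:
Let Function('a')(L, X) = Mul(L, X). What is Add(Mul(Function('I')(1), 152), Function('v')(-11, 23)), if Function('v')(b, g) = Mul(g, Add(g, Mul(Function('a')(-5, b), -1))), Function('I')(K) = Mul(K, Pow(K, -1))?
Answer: -584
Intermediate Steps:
Function('I')(K) = 1
Function('v')(b, g) = Mul(g, Add(g, Mul(5, b))) (Function('v')(b, g) = Mul(g, Add(g, Mul(Mul(-5, b), -1))) = Mul(g, Add(g, Mul(5, b))))
Add(Mul(Function('I')(1), 152), Function('v')(-11, 23)) = Add(Mul(1, 152), Mul(23, Add(23, Mul(5, -11)))) = Add(152, Mul(23, Add(23, -55))) = Add(152, Mul(23, -32)) = Add(152, -736) = -584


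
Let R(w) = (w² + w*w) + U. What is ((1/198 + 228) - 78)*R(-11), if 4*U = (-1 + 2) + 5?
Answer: 14464387/396 ≈ 36526.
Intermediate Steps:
U = 3/2 (U = ((-1 + 2) + 5)/4 = (1 + 5)/4 = (¼)*6 = 3/2 ≈ 1.5000)
R(w) = 3/2 + 2*w² (R(w) = (w² + w*w) + 3/2 = (w² + w²) + 3/2 = 2*w² + 3/2 = 3/2 + 2*w²)
((1/198 + 228) - 78)*R(-11) = ((1/198 + 228) - 78)*(3/2 + 2*(-11)²) = ((1/198 + 228) - 78)*(3/2 + 2*121) = (45145/198 - 78)*(3/2 + 242) = (29701/198)*(487/2) = 14464387/396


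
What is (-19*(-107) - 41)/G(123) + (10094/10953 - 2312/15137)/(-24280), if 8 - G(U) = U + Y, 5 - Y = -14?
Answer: -2004711348327497/134854793406180 ≈ -14.866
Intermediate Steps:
Y = 19 (Y = 5 - 1*(-14) = 5 + 14 = 19)
G(U) = -11 - U (G(U) = 8 - (U + 19) = 8 - (19 + U) = 8 + (-19 - U) = -11 - U)
(-19*(-107) - 41)/G(123) + (10094/10953 - 2312/15137)/(-24280) = (-19*(-107) - 41)/(-11 - 1*123) + (10094/10953 - 2312/15137)/(-24280) = (2033 - 41)/(-11 - 123) + (10094*(1/10953) - 2312*1/15137)*(-1/24280) = 1992/(-134) + (10094/10953 - 2312/15137)*(-1/24280) = 1992*(-1/134) + (127469542/165795561)*(-1/24280) = -996/67 - 63734771/2012758110540 = -2004711348327497/134854793406180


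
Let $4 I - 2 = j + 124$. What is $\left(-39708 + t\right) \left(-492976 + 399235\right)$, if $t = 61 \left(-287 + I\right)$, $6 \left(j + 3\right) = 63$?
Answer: $\frac{41380370853}{8} \approx 5.1725 \cdot 10^{9}$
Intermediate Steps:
$j = \frac{15}{2}$ ($j = -3 + \frac{1}{6} \cdot 63 = -3 + \frac{21}{2} = \frac{15}{2} \approx 7.5$)
$I = \frac{267}{8}$ ($I = \frac{1}{2} + \frac{\frac{15}{2} + 124}{4} = \frac{1}{2} + \frac{1}{4} \cdot \frac{263}{2} = \frac{1}{2} + \frac{263}{8} = \frac{267}{8} \approx 33.375$)
$t = - \frac{123769}{8}$ ($t = 61 \left(-287 + \frac{267}{8}\right) = 61 \left(- \frac{2029}{8}\right) = - \frac{123769}{8} \approx -15471.0$)
$\left(-39708 + t\right) \left(-492976 + 399235\right) = \left(-39708 - \frac{123769}{8}\right) \left(-492976 + 399235\right) = \left(- \frac{441433}{8}\right) \left(-93741\right) = \frac{41380370853}{8}$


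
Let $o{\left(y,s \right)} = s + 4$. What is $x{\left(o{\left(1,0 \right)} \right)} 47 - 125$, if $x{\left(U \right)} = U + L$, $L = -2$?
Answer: $-31$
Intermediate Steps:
$o{\left(y,s \right)} = 4 + s$
$x{\left(U \right)} = -2 + U$ ($x{\left(U \right)} = U - 2 = -2 + U$)
$x{\left(o{\left(1,0 \right)} \right)} 47 - 125 = \left(-2 + \left(4 + 0\right)\right) 47 - 125 = \left(-2 + 4\right) 47 - 125 = 2 \cdot 47 - 125 = 94 - 125 = -31$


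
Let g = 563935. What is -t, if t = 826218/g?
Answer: -826218/563935 ≈ -1.4651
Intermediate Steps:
t = 826218/563935 ≈ 1.4651
-t = -1*826218/563935 = -826218/563935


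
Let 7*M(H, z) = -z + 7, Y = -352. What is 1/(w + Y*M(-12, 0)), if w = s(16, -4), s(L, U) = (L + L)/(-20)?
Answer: -5/1768 ≈ -0.0028281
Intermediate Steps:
M(H, z) = 1 - z/7 (M(H, z) = (-z + 7)/7 = (7 - z)/7 = 1 - z/7)
s(L, U) = -L/10 (s(L, U) = (2*L)*(-1/20) = -L/10)
w = -8/5 (w = -1/10*16 = -8/5 ≈ -1.6000)
1/(w + Y*M(-12, 0)) = 1/(-8/5 - 352*(1 - 1/7*0)) = 1/(-8/5 - 352*(1 + 0)) = 1/(-8/5 - 352*1) = 1/(-8/5 - 352) = 1/(-1768/5) = -5/1768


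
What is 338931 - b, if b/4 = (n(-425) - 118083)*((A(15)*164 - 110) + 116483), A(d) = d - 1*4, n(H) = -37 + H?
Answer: 56037508791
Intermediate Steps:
A(d) = -4 + d (A(d) = d - 4 = -4 + d)
b = -56037169860 (b = 4*(((-37 - 425) - 118083)*(((-4 + 15)*164 - 110) + 116483)) = 4*((-462 - 118083)*((11*164 - 110) + 116483)) = 4*(-118545*((1804 - 110) + 116483)) = 4*(-118545*(1694 + 116483)) = 4*(-118545*118177) = 4*(-14009292465) = -56037169860)
338931 - b = 338931 - 1*(-56037169860) = 338931 + 56037169860 = 56037508791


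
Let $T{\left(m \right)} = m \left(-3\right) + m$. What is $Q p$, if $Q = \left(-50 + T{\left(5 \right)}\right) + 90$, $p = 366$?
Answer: $10980$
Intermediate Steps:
$T{\left(m \right)} = - 2 m$ ($T{\left(m \right)} = - 3 m + m = - 2 m$)
$Q = 30$ ($Q = \left(-50 - 10\right) + 90 = -60 + 90 = 30$)
$Q p = 30 \cdot 366 = 10980$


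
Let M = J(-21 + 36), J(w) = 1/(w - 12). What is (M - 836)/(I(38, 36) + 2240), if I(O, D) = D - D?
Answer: -2507/6720 ≈ -0.37307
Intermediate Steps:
J(w) = 1/(-12 + w)
I(O, D) = 0
M = ⅓ (M = 1/(-12 + (-21 + 36)) = 1/(-12 + 15) = 1/3 = ⅓ ≈ 0.33333)
(M - 836)/(I(38, 36) + 2240) = (⅓ - 836)/(0 + 2240) = -2507/3/2240 = -2507/3*1/2240 = -2507/6720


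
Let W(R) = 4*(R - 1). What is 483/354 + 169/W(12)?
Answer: 13513/2596 ≈ 5.2053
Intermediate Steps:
W(R) = -4 + 4*R (W(R) = 4*(-1 + R) = -4 + 4*R)
483/354 + 169/W(12) = 483/354 + 169/(-4 + 4*12) = 483*(1/354) + 169/(-4 + 48) = 161/118 + 169/44 = 13513/2596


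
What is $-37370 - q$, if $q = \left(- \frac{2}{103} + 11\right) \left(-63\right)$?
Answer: $- \frac{3777857}{103} \approx -36678.0$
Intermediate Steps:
$q = - \frac{71253}{103}$ ($q = \left(\left(-2\right) \frac{1}{103} + 11\right) \left(-63\right) = \left(- \frac{2}{103} + 11\right) \left(-63\right) = \frac{1131}{103} \left(-63\right) = - \frac{71253}{103} \approx -691.78$)
$-37370 - q = -37370 - - \frac{71253}{103} = -37370 + \frac{71253}{103} = - \frac{3777857}{103}$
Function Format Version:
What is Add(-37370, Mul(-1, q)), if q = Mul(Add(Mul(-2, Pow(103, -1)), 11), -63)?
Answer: Rational(-3777857, 103) ≈ -36678.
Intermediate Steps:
q = Rational(-71253, 103) (q = Mul(Add(Mul(-2, Rational(1, 103)), 11), -63) = Mul(Add(Rational(-2, 103), 11), -63) = Mul(Rational(1131, 103), -63) = Rational(-71253, 103) ≈ -691.78)
Add(-37370, Mul(-1, q)) = Add(-37370, Mul(-1, Rational(-71253, 103))) = Add(-37370, Rational(71253, 103)) = Rational(-3777857, 103)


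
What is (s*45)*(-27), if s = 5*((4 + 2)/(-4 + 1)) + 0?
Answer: 12150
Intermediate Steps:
s = -10 (s = 5*(6/(-3)) + 0 = 5*(6*(-⅓)) + 0 = 5*(-2) + 0 = -10 + 0 = -10)
(s*45)*(-27) = -10*45*(-27) = -450*(-27) = 12150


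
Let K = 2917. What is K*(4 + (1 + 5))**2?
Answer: 291700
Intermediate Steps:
K*(4 + (1 + 5))**2 = 2917*(4 + (1 + 5))**2 = 2917*(4 + 6)**2 = 2917*10**2 = 2917*100 = 291700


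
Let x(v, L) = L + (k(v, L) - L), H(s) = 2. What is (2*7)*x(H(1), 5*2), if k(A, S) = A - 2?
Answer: 0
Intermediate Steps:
k(A, S) = -2 + A
x(v, L) = -2 + v (x(v, L) = L + ((-2 + v) - L) = L + (-2 + v - L) = -2 + v)
(2*7)*x(H(1), 5*2) = (2*7)*(-2 + 2) = 14*0 = 0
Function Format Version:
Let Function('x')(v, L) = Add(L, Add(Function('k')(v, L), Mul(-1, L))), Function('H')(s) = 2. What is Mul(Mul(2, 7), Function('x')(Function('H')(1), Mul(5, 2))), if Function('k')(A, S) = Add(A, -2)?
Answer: 0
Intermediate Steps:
Function('k')(A, S) = Add(-2, A)
Function('x')(v, L) = Add(-2, v) (Function('x')(v, L) = Add(L, Add(Add(-2, v), Mul(-1, L))) = Add(L, Add(-2, v, Mul(-1, L))) = Add(-2, v))
Mul(Mul(2, 7), Function('x')(Function('H')(1), Mul(5, 2))) = Mul(Mul(2, 7), Add(-2, 2)) = Mul(14, 0) = 0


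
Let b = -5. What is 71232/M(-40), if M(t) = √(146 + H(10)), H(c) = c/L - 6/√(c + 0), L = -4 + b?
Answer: 213696*√5/√(6520 - 27*√10) ≈ 5956.9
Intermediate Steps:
L = -9 (L = -4 - 5 = -9)
H(c) = -6/√c - c/9 (H(c) = c/(-9) - 6/√(c + 0) = c*(-⅑) - 6/√c = -c/9 - 6/√c = -6/√c - c/9)
M(t) = √(1304/9 - 3*√10/5) (M(t) = √(146 + (-3*√10/5 - ⅑*10)) = √(146 + (-3*√10/5 - 10/9)) = √(146 + (-10/9 - 3*√10/5)) = √(1304/9 - 3*√10/5))
71232/M(-40) = 71232/((√(32600 - 135*√10)/15)) = 71232*(15/√(32600 - 135*√10)) = 1068480/√(32600 - 135*√10)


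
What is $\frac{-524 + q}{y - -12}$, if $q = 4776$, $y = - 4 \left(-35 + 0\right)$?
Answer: $\frac{1063}{38} \approx 27.974$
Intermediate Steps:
$y = 140$ ($y = \left(-4\right) \left(-35\right) = 140$)
$\frac{-524 + q}{y - -12} = \frac{-524 + 4776}{140 - -12} = \frac{4252}{140 + \left(32 - 20\right)} = \frac{4252}{140 + 12} = \frac{4252}{152} = 4252 \cdot \frac{1}{152} = \frac{1063}{38}$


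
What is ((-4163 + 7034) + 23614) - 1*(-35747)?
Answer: 62232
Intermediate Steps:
((-4163 + 7034) + 23614) - 1*(-35747) = (2871 + 23614) + 35747 = 26485 + 35747 = 62232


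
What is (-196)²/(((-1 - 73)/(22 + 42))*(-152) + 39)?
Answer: 153664/859 ≈ 178.89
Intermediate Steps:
(-196)²/(((-1 - 73)/(22 + 42))*(-152) + 39) = 38416/(-74/64*(-152) + 39) = 38416/(-74*1/64*(-152) + 39) = 38416/(-37/32*(-152) + 39) = 38416/(703/4 + 39) = 38416/(859/4) = 38416*(4/859) = 153664/859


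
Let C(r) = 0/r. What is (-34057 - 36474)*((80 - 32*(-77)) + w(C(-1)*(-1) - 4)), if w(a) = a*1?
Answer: -179148740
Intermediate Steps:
C(r) = 0
w(a) = a
(-34057 - 36474)*((80 - 32*(-77)) + w(C(-1)*(-1) - 4)) = (-34057 - 36474)*((80 - 32*(-77)) + (0*(-1) - 4)) = -70531*((80 + 2464) + (0 - 4)) = -70531*(2544 - 4) = -70531*2540 = -179148740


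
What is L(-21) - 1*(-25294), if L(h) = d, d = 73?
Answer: 25367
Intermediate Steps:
L(h) = 73
L(-21) - 1*(-25294) = 73 - 1*(-25294) = 73 + 25294 = 25367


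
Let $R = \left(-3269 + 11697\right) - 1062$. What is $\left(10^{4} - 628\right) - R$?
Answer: $2006$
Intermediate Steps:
$R = 7366$ ($R = 8428 - 1062 = 7366$)
$\left(10^{4} - 628\right) - R = \left(10^{4} - 628\right) - 7366 = \left(10000 - 628\right) - 7366 = 9372 - 7366 = 2006$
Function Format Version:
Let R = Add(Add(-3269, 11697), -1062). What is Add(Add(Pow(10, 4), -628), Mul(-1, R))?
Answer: 2006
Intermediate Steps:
R = 7366 (R = Add(8428, -1062) = 7366)
Add(Add(Pow(10, 4), -628), Mul(-1, R)) = Add(Add(Pow(10, 4), -628), Mul(-1, 7366)) = Add(Add(10000, -628), -7366) = Add(9372, -7366) = 2006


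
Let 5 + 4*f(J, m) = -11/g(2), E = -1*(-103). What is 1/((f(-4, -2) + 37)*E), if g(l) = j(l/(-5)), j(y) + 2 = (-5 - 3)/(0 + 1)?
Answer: 40/148423 ≈ 0.00026950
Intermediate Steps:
j(y) = -10 (j(y) = -2 + (-5 - 3)/(0 + 1) = -2 - 8/1 = -2 - 8*1 = -2 - 8 = -10)
E = 103
g(l) = -10
f(J, m) = -39/40 (f(J, m) = -5/4 + (-11/(-10))/4 = -5/4 + (-11*(-1/10))/4 = -5/4 + (1/4)*(11/10) = -5/4 + 11/40 = -39/40)
1/((f(-4, -2) + 37)*E) = 1/((-39/40 + 37)*103) = 1/((1441/40)*103) = 1/(148423/40) = 40/148423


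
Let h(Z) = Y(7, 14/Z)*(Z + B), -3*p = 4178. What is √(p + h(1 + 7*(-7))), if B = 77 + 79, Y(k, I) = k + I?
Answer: I*√24054/6 ≈ 25.849*I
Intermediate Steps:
p = -4178/3 (p = -⅓*4178 = -4178/3 ≈ -1392.7)
Y(k, I) = I + k
B = 156
h(Z) = (7 + 14/Z)*(156 + Z) (h(Z) = (14/Z + 7)*(Z + 156) = (7 + 14/Z)*(156 + Z))
√(p + h(1 + 7*(-7))) = √(-4178/3 + (1106 + 7*(1 + 7*(-7)) + 2184/(1 + 7*(-7)))) = √(-4178/3 + (1106 + 7*(1 - 49) + 2184/(1 - 49))) = √(-4178/3 + (1106 + 7*(-48) + 2184/(-48))) = √(-4178/3 + (1106 - 336 + 2184*(-1/48))) = √(-4178/3 + (1106 - 336 - 91/2)) = √(-4178/3 + 1449/2) = √(-4009/6) = I*√24054/6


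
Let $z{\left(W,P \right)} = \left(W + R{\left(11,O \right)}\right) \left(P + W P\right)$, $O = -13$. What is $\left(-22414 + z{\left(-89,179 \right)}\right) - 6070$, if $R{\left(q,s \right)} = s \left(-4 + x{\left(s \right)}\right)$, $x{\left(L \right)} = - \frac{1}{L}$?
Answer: $570092$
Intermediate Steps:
$R{\left(q,s \right)} = s \left(-4 - \frac{1}{s}\right)$
$z{\left(W,P \right)} = \left(51 + W\right) \left(P + P W\right)$ ($z{\left(W,P \right)} = \left(W - -51\right) \left(P + W P\right) = \left(W + \left(-1 + 52\right)\right) \left(P + P W\right) = \left(W + 51\right) \left(P + P W\right) = \left(51 + W\right) \left(P + P W\right)$)
$\left(-22414 + z{\left(-89,179 \right)}\right) - 6070 = \left(-22414 + 179 \left(51 + \left(-89\right)^{2} + 52 \left(-89\right)\right)\right) - 6070 = \left(-22414 + 179 \left(51 + 7921 - 4628\right)\right) - 6070 = \left(-22414 + 179 \cdot 3344\right) - 6070 = \left(-22414 + 598576\right) - 6070 = 576162 - 6070 = 570092$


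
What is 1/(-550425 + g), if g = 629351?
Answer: 1/78926 ≈ 1.2670e-5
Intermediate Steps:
1/(-550425 + g) = 1/(-550425 + 629351) = 1/78926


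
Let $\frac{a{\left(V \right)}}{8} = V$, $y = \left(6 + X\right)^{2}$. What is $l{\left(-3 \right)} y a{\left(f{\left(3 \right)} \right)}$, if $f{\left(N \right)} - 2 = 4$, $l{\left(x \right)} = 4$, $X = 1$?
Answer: $9408$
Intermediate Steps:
$y = 49$ ($y = \left(6 + 1\right)^{2} = 7^{2} = 49$)
$f{\left(N \right)} = 6$ ($f{\left(N \right)} = 2 + 4 = 6$)
$a{\left(V \right)} = 8 V$
$l{\left(-3 \right)} y a{\left(f{\left(3 \right)} \right)} = 4 \cdot 49 \cdot 8 \cdot 6 = 196 \cdot 48 = 9408$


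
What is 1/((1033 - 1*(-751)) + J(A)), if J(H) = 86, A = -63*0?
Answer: 1/1870 ≈ 0.00053476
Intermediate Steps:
A = 0
1/((1033 - 1*(-751)) + J(A)) = 1/((1033 - 1*(-751)) + 86) = 1/((1033 + 751) + 86) = 1/(1784 + 86) = 1/1870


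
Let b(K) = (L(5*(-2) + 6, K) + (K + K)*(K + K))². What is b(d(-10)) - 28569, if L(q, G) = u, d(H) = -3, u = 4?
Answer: -26969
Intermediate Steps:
L(q, G) = 4
b(K) = (4 + 4*K²)² (b(K) = (4 + (K + K)*(K + K))² = (4 + (2*K)*(2*K))² = (4 + 4*K²)²)
b(d(-10)) - 28569 = 16*(1 + (-3)²)² - 28569 = 16*(1 + 9)² - 28569 = 16*10² - 28569 = 16*100 - 28569 = 1600 - 28569 = -26969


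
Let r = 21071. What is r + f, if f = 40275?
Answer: 61346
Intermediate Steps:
r + f = 21071 + 40275 = 61346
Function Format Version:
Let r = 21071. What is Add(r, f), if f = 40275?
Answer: 61346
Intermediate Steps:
Add(r, f) = Add(21071, 40275) = 61346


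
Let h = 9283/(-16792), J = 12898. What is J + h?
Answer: 216573933/16792 ≈ 12897.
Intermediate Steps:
h = -9283/16792 (h = 9283*(-1/16792) = -9283/16792 ≈ -0.55282)
J + h = 12898 - 9283/16792 = 216573933/16792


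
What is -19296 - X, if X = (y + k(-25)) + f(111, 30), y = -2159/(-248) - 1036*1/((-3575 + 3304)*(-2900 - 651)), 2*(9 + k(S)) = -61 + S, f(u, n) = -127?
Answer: -4564456652247/238655608 ≈ -19126.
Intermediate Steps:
k(S) = -79/2 + S/2 (k(S) = -9 + (-61 + S)/2 = -9 + (-61/2 + S/2) = -79/2 + S/2)
y = 2077394111/238655608 (y = -2159*(-1/248) - 1036/((-271*(-3551))) = 2159/248 - 1036/962321 = 2077394111/238655608 ≈ 8.7046)
X = -40641959721/238655608 (X = (2077394111/238655608 + (-79/2 + (½)*(-25))) - 127 = (2077394111/238655608 + (-79/2 - 25/2)) - 127 = (2077394111/238655608 - 52) - 127 = -10332697505/238655608 - 127 = -40641959721/238655608 ≈ -170.30)
-19296 - X = -19296 - 1*(-40641959721/238655608) = -19296 + 40641959721/238655608 = -4564456652247/238655608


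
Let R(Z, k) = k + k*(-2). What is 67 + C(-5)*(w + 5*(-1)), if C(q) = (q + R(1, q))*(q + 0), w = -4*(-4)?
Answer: 67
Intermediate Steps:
w = 16
R(Z, k) = -k (R(Z, k) = k - 2*k = -k)
C(q) = 0 (C(q) = (q - q)*(q + 0) = 0*q = 0)
67 + C(-5)*(w + 5*(-1)) = 67 + 0*(16 + 5*(-1)) = 67 + 0*(16 - 5) = 67 + 0*11 = 67 + 0 = 67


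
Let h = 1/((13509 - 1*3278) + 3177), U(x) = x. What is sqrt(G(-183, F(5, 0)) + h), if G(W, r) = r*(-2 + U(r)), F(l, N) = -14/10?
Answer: sqrt(1337093526)/16760 ≈ 2.1818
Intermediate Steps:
F(l, N) = -7/5 (F(l, N) = -14*1/10 = -7/5)
G(W, r) = r*(-2 + r)
h = 1/13408 (h = 1/((13509 - 3278) + 3177) = 1/(10231 + 3177) = 1/13408 ≈ 7.4582e-5)
sqrt(G(-183, F(5, 0)) + h) = sqrt(-7*(-2 - 7/5)/5 + 1/13408) = sqrt(-7/5*(-17/5) + 1/13408) = sqrt(119/25 + 1/13408) = sqrt(1595577/335200) = sqrt(1337093526)/16760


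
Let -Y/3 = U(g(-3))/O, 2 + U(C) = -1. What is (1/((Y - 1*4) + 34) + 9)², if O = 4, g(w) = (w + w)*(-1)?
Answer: 1357225/16641 ≈ 81.559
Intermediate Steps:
g(w) = -2*w (g(w) = (2*w)*(-1) = -2*w)
U(C) = -3 (U(C) = -2 - 1 = -3)
Y = 9/4 (Y = -(-9)/4 = -3*(-¾) = 9/4 ≈ 2.2500)
(1/((Y - 1*4) + 34) + 9)² = (1/((9/4 - 1*4) + 34) + 9)² = (1/((9/4 - 4) + 34) + 9)² = (1/(-7/4 + 34) + 9)² = (1/(129/4) + 9)² = (4/129 + 9)² = (1165/129)² = 1357225/16641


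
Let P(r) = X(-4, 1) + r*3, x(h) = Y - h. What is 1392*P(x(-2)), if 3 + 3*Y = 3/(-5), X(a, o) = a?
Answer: -11136/5 ≈ -2227.2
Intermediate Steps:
Y = -6/5 (Y = -1 + (3/(-5))/3 = -1 + (3*(-⅕))/3 = -1 + (⅓)*(-⅗) = -1 - ⅕ = -6/5 ≈ -1.2000)
x(h) = -6/5 - h
P(r) = -4 + 3*r (P(r) = -4 + r*3 = -4 + 3*r)
1392*P(x(-2)) = 1392*(-4 + 3*(-6/5 - 1*(-2))) = 1392*(-4 + 3*(-6/5 + 2)) = 1392*(-4 + 3*(⅘)) = 1392*(-4 + 12/5) = 1392*(-8/5) = -11136/5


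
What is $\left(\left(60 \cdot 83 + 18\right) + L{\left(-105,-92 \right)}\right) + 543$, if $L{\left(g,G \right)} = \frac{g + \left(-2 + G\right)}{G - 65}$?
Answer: $\frac{870136}{157} \approx 5542.3$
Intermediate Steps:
$L{\left(g,G \right)} = \frac{-2 + G + g}{-65 + G}$
$\left(\left(60 \cdot 83 + 18\right) + L{\left(-105,-92 \right)}\right) + 543 = \left(\left(60 \cdot 83 + 18\right) + \frac{-2 - 92 - 105}{-65 - 92}\right) + 543 = \left(\left(4980 + 18\right) + \frac{1}{-157} \left(-199\right)\right) + 543 = \left(4998 - - \frac{199}{157}\right) + 543 = \left(4998 + \frac{199}{157}\right) + 543 = \frac{784885}{157} + 543 = \frac{870136}{157}$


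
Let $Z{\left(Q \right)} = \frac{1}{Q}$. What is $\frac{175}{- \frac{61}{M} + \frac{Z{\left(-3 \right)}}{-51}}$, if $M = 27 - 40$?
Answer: $\frac{348075}{9346} \approx 37.243$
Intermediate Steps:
$M = -13$
$\frac{175}{- \frac{61}{M} + \frac{Z{\left(-3 \right)}}{-51}} = \frac{175}{- \frac{61}{-13} + \frac{1}{\left(-3\right) \left(-51\right)}} = \frac{175}{\left(-61\right) \left(- \frac{1}{13}\right) - - \frac{1}{153}} = \frac{175}{\frac{61}{13} + \frac{1}{153}} = \frac{175}{\frac{9346}{1989}} = 175 \cdot \frac{1989}{9346} = \frac{348075}{9346}$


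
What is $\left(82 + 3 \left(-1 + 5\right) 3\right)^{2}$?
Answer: $13924$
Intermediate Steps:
$\left(82 + 3 \left(-1 + 5\right) 3\right)^{2} = \left(82 + 3 \cdot 4 \cdot 3\right)^{2} = \left(82 + 12 \cdot 3\right)^{2} = \left(82 + 36\right)^{2} = 118^{2} = 13924$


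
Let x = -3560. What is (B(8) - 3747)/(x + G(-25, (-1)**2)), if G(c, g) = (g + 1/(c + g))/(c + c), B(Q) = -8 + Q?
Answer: 4496400/4272023 ≈ 1.0525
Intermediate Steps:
G(c, g) = (g + 1/(c + g))/(2*c) (G(c, g) = (g + 1/(c + g))/((2*c)) = (g + 1/(c + g))*(1/(2*c)) = (g + 1/(c + g))/(2*c))
(B(8) - 3747)/(x + G(-25, (-1)**2)) = ((-8 + 8) - 3747)/(-3560 + (1/2)*(1 + ((-1)**2)**2 - 25*(-1)**2)/(-25*(-25 + (-1)**2))) = (0 - 3747)/(-3560 + (1/2)*(-1/25)*(1 + 1**2 - 25*1)/(-25 + 1)) = -3747/(-3560 + (1/2)*(-1/25)*(1 + 1 - 25)/(-24)) = -3747/(-3560 + (1/2)*(-1/25)*(-1/24)*(-23)) = -3747/(-3560 - 23/1200) = -3747/(-4272023/1200) = -3747*(-1200/4272023) = 4496400/4272023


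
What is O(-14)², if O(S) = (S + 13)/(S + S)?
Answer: 1/784 ≈ 0.0012755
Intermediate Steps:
O(S) = (13 + S)/(2*S) (O(S) = (13 + S)/((2*S)) = (13 + S)*(1/(2*S)) = (13 + S)/(2*S))
O(-14)² = ((½)*(13 - 14)/(-14))² = ((½)*(-1/14)*(-1))² = (1/28)² = 1/784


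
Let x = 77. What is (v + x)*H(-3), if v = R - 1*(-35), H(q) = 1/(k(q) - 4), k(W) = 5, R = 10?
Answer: 122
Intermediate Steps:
H(q) = 1 (H(q) = 1/(5 - 4) = 1/1 = 1)
v = 45 (v = 10 - 1*(-35) = 10 + 35 = 45)
(v + x)*H(-3) = (45 + 77)*1 = 122*1 = 122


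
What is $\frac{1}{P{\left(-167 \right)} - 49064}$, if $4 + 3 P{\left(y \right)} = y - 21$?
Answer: $- \frac{1}{49128} \approx -2.0355 \cdot 10^{-5}$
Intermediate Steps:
$P{\left(y \right)} = - \frac{25}{3} + \frac{y}{3}$ ($P{\left(y \right)} = - \frac{4}{3} + \frac{y - 21}{3} = - \frac{4}{3} + \frac{-21 + y}{3} = - \frac{4}{3} + \left(-7 + \frac{y}{3}\right) = - \frac{25}{3} + \frac{y}{3}$)
$\frac{1}{P{\left(-167 \right)} - 49064} = \frac{1}{\left(- \frac{25}{3} + \frac{1}{3} \left(-167\right)\right) - 49064} = \frac{1}{\left(- \frac{25}{3} - \frac{167}{3}\right) - 49064} = \frac{1}{-64 - 49064} = \frac{1}{-49128} = - \frac{1}{49128}$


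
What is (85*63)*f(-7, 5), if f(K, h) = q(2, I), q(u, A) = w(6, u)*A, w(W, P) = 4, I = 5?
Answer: 107100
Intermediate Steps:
q(u, A) = 4*A
f(K, h) = 20 (f(K, h) = 4*5 = 20)
(85*63)*f(-7, 5) = (85*63)*20 = 5355*20 = 107100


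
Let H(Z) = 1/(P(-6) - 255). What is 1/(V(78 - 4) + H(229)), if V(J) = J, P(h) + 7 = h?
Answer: 268/19831 ≈ 0.013514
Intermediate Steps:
P(h) = -7 + h
H(Z) = -1/268 (H(Z) = 1/((-7 - 6) - 255) = 1/(-13 - 255) = 1/(-268) = -1/268)
1/(V(78 - 4) + H(229)) = 1/((78 - 4) - 1/268) = 1/(74 - 1/268) = 1/(19831/268) = 268/19831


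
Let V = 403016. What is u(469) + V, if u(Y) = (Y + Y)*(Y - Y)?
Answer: 403016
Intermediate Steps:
u(Y) = 0 (u(Y) = (2*Y)*0 = 0)
u(469) + V = 0 + 403016 = 403016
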